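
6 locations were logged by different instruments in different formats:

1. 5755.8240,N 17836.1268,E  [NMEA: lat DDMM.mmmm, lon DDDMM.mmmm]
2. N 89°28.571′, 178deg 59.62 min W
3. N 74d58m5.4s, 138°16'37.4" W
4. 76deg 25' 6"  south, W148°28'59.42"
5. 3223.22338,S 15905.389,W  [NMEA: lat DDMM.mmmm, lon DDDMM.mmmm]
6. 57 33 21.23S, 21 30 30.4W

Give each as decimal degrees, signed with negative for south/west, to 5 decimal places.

Point 1:
  φ: degrees = first 2 digits = 57, minutes = 55.824; 57 + 55.824/60 = 57.930400
  N ⇒ keep positive
  Lon: split at 3 digits → 178° and 36.1268′; 178 + 36.1268/60 = 178.602113
  E → positive
Point 2:
  Lat: 28.571′ = 0.476183°; total 89.476183
  N ⇒ keep positive
  Lon: 178 + 59.62/60 = 178.993667
  hemisphere W, so the sign is −
Point 3:
  φ: 58′ + 5.4″ = 58.09000′; 74 + 58.09000/60 = 74.968167
  N → positive
  λ: 16′ + 37.4″ = 16.62333′; 138 + 16.62333/60 = 138.277056
  hemisphere W, so the sign is −
Point 4:
  Latitude: 76 + 25/60 + 6/3600 = 76.418333
  S ⇒ negate
  λ: 28′ + 59.42″ = 28.99033′; 148 + 28.99033/60 = 148.483172
  hemisphere W, so the sign is −
Point 5:
  φ: degrees = first 2 digits = 32, minutes = 23.22338; 32 + 23.22338/60 = 32.387056
  S → negative
  Longitude: split at 3 digits → 159° and 5.389′; 159 + 5.389/60 = 159.089817
  hemisphere W, so the sign is −
Point 6:
  Lat: 57° + 33/60 + 21.23/3600 = 57 + 0.550000 + 0.005897 = 57.555897
  S ⇒ negate
  Longitude: 21 + 30/60 + 30.4/3600 = 21.508444
  W ⇒ negate

1. 57.93040, 178.60211
2. 89.47618, -178.99367
3. 74.96817, -138.27706
4. -76.41833, -148.48317
5. -32.38706, -159.08982
6. -57.55590, -21.50844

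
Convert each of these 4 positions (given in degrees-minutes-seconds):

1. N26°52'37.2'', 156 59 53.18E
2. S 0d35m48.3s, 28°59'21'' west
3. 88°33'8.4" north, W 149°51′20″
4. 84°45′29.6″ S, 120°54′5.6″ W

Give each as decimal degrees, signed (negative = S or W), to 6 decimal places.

Point 1:
  Lat: 26 + 52/60 + 37.2/3600 = 26.8770000
  N ⇒ keep positive
  λ: 59′ + 53.18″ = 59.88633′; 156 + 59.88633/60 = 156.9981056
  E → positive
Point 2:
  φ: 0° + 35/60 + 48.3/3600 = 0 + 0.583333 + 0.013417 = 0.5967500
  S ⇒ negate
  Lon: 28° + 59/60 + 21/3600 = 28 + 0.983333 + 0.005833 = 28.9891667
  W ⇒ negate
Point 3:
  Lat: 88° + 33/60 + 8.4/3600 = 88 + 0.550000 + 0.002333 = 88.5523333
  N → positive
  Lon: 51′ + 20″ = 51.33333′; 149 + 51.33333/60 = 149.8555556
  W → negative
Point 4:
  Lat: 45′ + 29.6″ = 45.49333′; 84 + 45.49333/60 = 84.7582222
  S ⇒ negate
  λ: 120° + 54/60 + 5.6/3600 = 120 + 0.900000 + 0.001556 = 120.9015556
  hemisphere W, so the sign is −

1. 26.877000, 156.998106
2. -0.596750, -28.989167
3. 88.552333, -149.855556
4. -84.758222, -120.901556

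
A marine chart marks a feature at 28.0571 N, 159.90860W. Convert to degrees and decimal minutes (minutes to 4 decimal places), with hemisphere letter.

28° 3.4260′ N, 159° 54.5160′ W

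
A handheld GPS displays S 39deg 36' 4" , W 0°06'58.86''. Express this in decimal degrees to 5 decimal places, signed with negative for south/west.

Lat: 39 + 36/60 + 4/3600 = 39.601111
hemisphere S, so the sign is −
Longitude: 6′ + 58.86″ = 6.98100′; 0 + 6.98100/60 = 0.116350
hemisphere W, so the sign is −

-39.60111, -0.11635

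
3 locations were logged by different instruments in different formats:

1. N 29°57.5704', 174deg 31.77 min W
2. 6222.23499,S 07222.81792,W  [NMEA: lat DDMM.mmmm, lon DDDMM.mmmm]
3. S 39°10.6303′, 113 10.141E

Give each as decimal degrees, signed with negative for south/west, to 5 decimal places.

Point 1:
  Latitude: 29 + 57.5704/60 = 29.959507
  N ⇒ keep positive
  λ: 31.77′ = 0.529500°; total 174.529500
  hemisphere W, so the sign is −
Point 2:
  Latitude: split at 2 digits → 62° and 22.23499′; 62 + 22.23499/60 = 62.370583
  S → negative
  λ: degrees = first 3 digits = 72, minutes = 22.81792; 72 + 22.81792/60 = 72.380299
  hemisphere W, so the sign is −
Point 3:
  φ: 10.6303′ = 0.177172°; total 39.177172
  S ⇒ negate
  Lon: 113 + 10.141/60 = 113.169017
  E ⇒ keep positive

1. 29.95951, -174.52950
2. -62.37058, -72.38030
3. -39.17717, 113.16902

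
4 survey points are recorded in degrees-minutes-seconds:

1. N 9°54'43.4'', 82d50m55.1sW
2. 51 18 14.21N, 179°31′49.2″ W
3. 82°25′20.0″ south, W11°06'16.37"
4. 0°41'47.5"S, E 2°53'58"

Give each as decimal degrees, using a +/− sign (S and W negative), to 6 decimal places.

Point 1:
  φ: 9 + 54/60 + 43.4/3600 = 9.9120556
  N → positive
  Lon: 82° + 50/60 + 55.1/3600 = 82 + 0.833333 + 0.015306 = 82.8486389
  W → negative
Point 2:
  φ: 18′ + 14.21″ = 18.23683′; 51 + 18.23683/60 = 51.3039472
  N → positive
  λ: 179 + 31/60 + 49.2/3600 = 179.5303333
  W → negative
Point 3:
  φ: 25′ + 20″ = 25.33333′; 82 + 25.33333/60 = 82.4222222
  S ⇒ negate
  λ: 11 + 6/60 + 16.37/3600 = 11.1045472
  W → negative
Point 4:
  φ: 41′ + 47.5″ = 41.79167′; 0 + 41.79167/60 = 0.6965278
  S → negative
  λ: 2 + 53/60 + 58/3600 = 2.8994444
  E → positive

1. 9.912056, -82.848639
2. 51.303947, -179.530333
3. -82.422222, -11.104547
4. -0.696528, 2.899444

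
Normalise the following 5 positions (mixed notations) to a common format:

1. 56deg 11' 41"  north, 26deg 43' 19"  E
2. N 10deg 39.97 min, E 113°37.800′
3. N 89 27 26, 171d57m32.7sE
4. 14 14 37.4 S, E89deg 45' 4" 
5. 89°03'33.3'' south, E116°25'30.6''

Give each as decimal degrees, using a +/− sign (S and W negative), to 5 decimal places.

1. 56.19472, 26.72194
2. 10.66617, 113.63000
3. 89.45722, 171.95908
4. -14.24372, 89.75111
5. -89.05925, 116.42517

Point 1:
  φ: 11′ + 41″ = 11.68333′; 56 + 11.68333/60 = 56.194722
  N ⇒ keep positive
  λ: 26° + 43/60 + 19/3600 = 26 + 0.716667 + 0.005278 = 26.721944
  E → positive
Point 2:
  Lat: 39.97′ = 0.666167°; total 10.666167
  N ⇒ keep positive
  λ: 37.8′ = 0.630000°; total 113.630000
  E → positive
Point 3:
  Lat: 89 + 27/60 + 26/3600 = 89.457222
  N ⇒ keep positive
  Lon: 171 + 57/60 + 32.7/3600 = 171.959083
  E → positive
Point 4:
  Latitude: 14 + 14/60 + 37.4/3600 = 14.243722
  S → negative
  Longitude: 45′ + 4″ = 45.06667′; 89 + 45.06667/60 = 89.751111
  E ⇒ keep positive
Point 5:
  φ: 89 + 3/60 + 33.3/3600 = 89.059250
  S → negative
  Lon: 116 + 25/60 + 30.6/3600 = 116.425167
  E → positive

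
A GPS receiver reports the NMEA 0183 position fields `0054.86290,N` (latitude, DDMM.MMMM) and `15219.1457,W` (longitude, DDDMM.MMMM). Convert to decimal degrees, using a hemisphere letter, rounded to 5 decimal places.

Lat: degrees = first 2 digits = 0, minutes = 54.8629; 0 + 54.8629/60 = 0.914382
Longitude: split at 3 digits → 152° and 19.1457′; 152 + 19.1457/60 = 152.319095

0.91438° N, 152.31910° W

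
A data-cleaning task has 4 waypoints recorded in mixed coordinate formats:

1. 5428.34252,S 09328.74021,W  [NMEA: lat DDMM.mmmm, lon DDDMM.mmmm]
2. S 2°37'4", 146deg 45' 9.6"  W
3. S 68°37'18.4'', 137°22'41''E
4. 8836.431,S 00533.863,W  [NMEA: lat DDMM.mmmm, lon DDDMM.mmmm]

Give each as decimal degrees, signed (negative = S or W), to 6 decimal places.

Point 1:
  Latitude: degrees = first 2 digits = 54, minutes = 28.34252; 54 + 28.34252/60 = 54.4723753
  S → negative
  λ: split at 3 digits → 093° and 28.74021′; 93 + 28.74021/60 = 93.4790035
  hemisphere W, so the sign is −
Point 2:
  Lat: 2 + 37/60 + 4/3600 = 2.6177778
  S ⇒ negate
  Lon: 146 + 45/60 + 9.6/3600 = 146.7526667
  W → negative
Point 3:
  φ: 68 + 37/60 + 18.4/3600 = 68.6217778
  S → negative
  Lon: 22′ + 41″ = 22.68333′; 137 + 22.68333/60 = 137.3780556
  E → positive
Point 4:
  Latitude: degrees = first 2 digits = 88, minutes = 36.431; 88 + 36.431/60 = 88.6071833
  S ⇒ negate
  Lon: degrees = first 3 digits = 5, minutes = 33.863; 5 + 33.863/60 = 5.5643833
  W ⇒ negate

1. -54.472375, -93.479004
2. -2.617778, -146.752667
3. -68.621778, 137.378056
4. -88.607183, -5.564383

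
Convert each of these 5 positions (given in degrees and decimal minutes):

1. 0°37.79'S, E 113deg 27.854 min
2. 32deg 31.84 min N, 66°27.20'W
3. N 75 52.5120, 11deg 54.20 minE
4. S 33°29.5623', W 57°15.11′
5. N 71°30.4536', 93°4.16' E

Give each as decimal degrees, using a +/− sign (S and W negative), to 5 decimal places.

1. -0.62983, 113.46423
2. 32.53067, -66.45333
3. 75.87520, 11.90333
4. -33.49271, -57.25183
5. 71.50756, 93.06933

Point 1:
  Lat: 37.79′ = 0.629833°; total 0.629833
  hemisphere S, so the sign is −
  Lon: 27.854′ = 0.464233°; total 113.464233
  E ⇒ keep positive
Point 2:
  Latitude: 31.84′ = 0.530667°; total 32.530667
  N → positive
  λ: 66 + 27.2/60 = 66.453333
  hemisphere W, so the sign is −
Point 3:
  Lat: 52.512′ = 0.875200°; total 75.875200
  N → positive
  Lon: 11 + 54.2/60 = 11.903333
  E ⇒ keep positive
Point 4:
  φ: 33 + 29.5623/60 = 33.492705
  S ⇒ negate
  Longitude: 15.11′ = 0.251833°; total 57.251833
  hemisphere W, so the sign is −
Point 5:
  φ: 30.4536′ = 0.507560°; total 71.507560
  N → positive
  Longitude: 4.16′ = 0.069333°; total 93.069333
  E → positive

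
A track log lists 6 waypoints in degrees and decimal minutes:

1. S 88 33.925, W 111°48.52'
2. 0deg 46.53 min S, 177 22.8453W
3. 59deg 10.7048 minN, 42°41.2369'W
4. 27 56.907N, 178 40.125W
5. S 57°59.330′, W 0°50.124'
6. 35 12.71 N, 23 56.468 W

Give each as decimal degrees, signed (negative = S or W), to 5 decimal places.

Point 1:
  Latitude: 88 + 33.925/60 = 88.565417
  S ⇒ negate
  λ: 111 + 48.52/60 = 111.808667
  W → negative
Point 2:
  Latitude: 46.53′ = 0.775500°; total 0.775500
  S → negative
  λ: 22.8453′ = 0.380755°; total 177.380755
  W → negative
Point 3:
  φ: 59 + 10.7048/60 = 59.178413
  N → positive
  Longitude: 42 + 41.2369/60 = 42.687282
  W → negative
Point 4:
  Latitude: 27 + 56.907/60 = 27.948450
  N → positive
  Longitude: 40.125′ = 0.668750°; total 178.668750
  hemisphere W, so the sign is −
Point 5:
  Latitude: 59.33′ = 0.988833°; total 57.988833
  S ⇒ negate
  λ: 50.124′ = 0.835400°; total 0.835400
  W → negative
Point 6:
  Lat: 12.71′ = 0.211833°; total 35.211833
  N → positive
  Longitude: 56.468′ = 0.941133°; total 23.941133
  W → negative

1. -88.56542, -111.80867
2. -0.77550, -177.38076
3. 59.17841, -42.68728
4. 27.94845, -178.66875
5. -57.98883, -0.83540
6. 35.21183, -23.94113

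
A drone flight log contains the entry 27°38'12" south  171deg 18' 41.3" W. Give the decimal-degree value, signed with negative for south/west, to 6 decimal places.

φ: 27 + 38/60 + 12/3600 = 27.6366667
hemisphere S, so the sign is −
Longitude: 171 + 18/60 + 41.3/3600 = 171.3114722
W → negative

-27.636667, -171.311472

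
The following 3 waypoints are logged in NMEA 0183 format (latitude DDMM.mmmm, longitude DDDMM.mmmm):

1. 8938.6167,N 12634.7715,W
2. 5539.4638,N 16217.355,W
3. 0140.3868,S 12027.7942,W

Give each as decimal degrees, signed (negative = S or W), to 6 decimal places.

Point 1:
  Latitude: split at 2 digits → 89° and 38.6167′; 89 + 38.6167/60 = 89.6436117
  N ⇒ keep positive
  λ: split at 3 digits → 126° and 34.7715′; 126 + 34.7715/60 = 126.5795250
  W ⇒ negate
Point 2:
  Latitude: degrees = first 2 digits = 55, minutes = 39.4638; 55 + 39.4638/60 = 55.6577300
  N → positive
  Longitude: degrees = first 3 digits = 162, minutes = 17.355; 162 + 17.355/60 = 162.2892500
  W ⇒ negate
Point 3:
  φ: split at 2 digits → 01° and 40.3868′; 1 + 40.3868/60 = 1.6731133
  S → negative
  λ: split at 3 digits → 120° and 27.7942′; 120 + 27.7942/60 = 120.4632367
  hemisphere W, so the sign is −

1. 89.643612, -126.579525
2. 55.657730, -162.289250
3. -1.673113, -120.463237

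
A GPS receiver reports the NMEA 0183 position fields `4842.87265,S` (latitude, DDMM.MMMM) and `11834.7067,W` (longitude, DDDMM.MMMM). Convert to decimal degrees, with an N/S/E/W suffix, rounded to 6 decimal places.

48.714544° S, 118.578445° W

Lat: split at 2 digits → 48° and 42.87265′; 48 + 42.87265/60 = 48.7145442
Longitude: split at 3 digits → 118° and 34.7067′; 118 + 34.7067/60 = 118.5784450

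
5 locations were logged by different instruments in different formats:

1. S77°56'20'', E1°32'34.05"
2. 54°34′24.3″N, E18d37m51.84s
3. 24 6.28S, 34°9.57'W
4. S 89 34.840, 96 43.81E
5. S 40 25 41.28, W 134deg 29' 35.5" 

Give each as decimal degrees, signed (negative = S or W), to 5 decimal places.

1. -77.93889, 1.54279
2. 54.57342, 18.63107
3. -24.10467, -34.15950
4. -89.58067, 96.73017
5. -40.42813, -134.49319

Point 1:
  φ: 77° + 56/60 + 20/3600 = 77 + 0.933333 + 0.005556 = 77.938889
  S → negative
  Longitude: 1° + 32/60 + 34.05/3600 = 1 + 0.533333 + 0.009458 = 1.542792
  E ⇒ keep positive
Point 2:
  Lat: 54° + 34/60 + 24.3/3600 = 54 + 0.566667 + 0.006750 = 54.573417
  N ⇒ keep positive
  λ: 37′ + 51.84″ = 37.86400′; 18 + 37.86400/60 = 18.631067
  E ⇒ keep positive
Point 3:
  Lat: 24 + 6.28/60 = 24.104667
  S → negative
  Lon: 34 + 9.57/60 = 34.159500
  hemisphere W, so the sign is −
Point 4:
  φ: 89 + 34.84/60 = 89.580667
  hemisphere S, so the sign is −
  Longitude: 43.81′ = 0.730167°; total 96.730167
  E → positive
Point 5:
  φ: 25′ + 41.28″ = 25.68800′; 40 + 25.68800/60 = 40.428133
  S ⇒ negate
  λ: 29′ + 35.5″ = 29.59167′; 134 + 29.59167/60 = 134.493194
  W → negative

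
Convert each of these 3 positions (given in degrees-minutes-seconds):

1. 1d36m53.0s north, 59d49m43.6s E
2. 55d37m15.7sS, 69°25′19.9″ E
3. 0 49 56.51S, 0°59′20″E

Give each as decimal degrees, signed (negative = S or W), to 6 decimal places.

Point 1:
  φ: 1° + 36/60 + 53/3600 = 1 + 0.600000 + 0.014722 = 1.6147222
  N ⇒ keep positive
  Longitude: 59 + 49/60 + 43.6/3600 = 59.8287778
  E → positive
Point 2:
  Latitude: 55 + 37/60 + 15.7/3600 = 55.6210278
  S → negative
  Longitude: 25′ + 19.9″ = 25.33167′; 69 + 25.33167/60 = 69.4221944
  E ⇒ keep positive
Point 3:
  φ: 49′ + 56.51″ = 49.94183′; 0 + 49.94183/60 = 0.8323639
  S ⇒ negate
  Longitude: 59′ + 20″ = 59.33333′; 0 + 59.33333/60 = 0.9888889
  E → positive

1. 1.614722, 59.828778
2. -55.621028, 69.422194
3. -0.832364, 0.988889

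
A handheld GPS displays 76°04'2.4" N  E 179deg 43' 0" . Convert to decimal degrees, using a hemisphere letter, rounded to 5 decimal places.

76.06733° N, 179.71667° E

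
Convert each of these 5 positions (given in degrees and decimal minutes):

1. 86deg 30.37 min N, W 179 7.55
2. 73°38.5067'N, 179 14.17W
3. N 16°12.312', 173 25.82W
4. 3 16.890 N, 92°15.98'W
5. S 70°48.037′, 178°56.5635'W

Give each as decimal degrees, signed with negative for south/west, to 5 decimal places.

Point 1:
  φ: 30.37′ = 0.506167°; total 86.506167
  N → positive
  Lon: 179 + 7.55/60 = 179.125833
  W → negative
Point 2:
  φ: 73 + 38.5067/60 = 73.641778
  N → positive
  Longitude: 14.17′ = 0.236167°; total 179.236167
  W ⇒ negate
Point 3:
  Lat: 16 + 12.312/60 = 16.205200
  N → positive
  Longitude: 25.82′ = 0.430333°; total 173.430333
  W → negative
Point 4:
  Lat: 16.89′ = 0.281500°; total 3.281500
  N → positive
  λ: 92 + 15.98/60 = 92.266333
  hemisphere W, so the sign is −
Point 5:
  Latitude: 70 + 48.037/60 = 70.800617
  S → negative
  Longitude: 178 + 56.5635/60 = 178.942725
  W → negative

1. 86.50617, -179.12583
2. 73.64178, -179.23617
3. 16.20520, -173.43033
4. 3.28150, -92.26633
5. -70.80062, -178.94273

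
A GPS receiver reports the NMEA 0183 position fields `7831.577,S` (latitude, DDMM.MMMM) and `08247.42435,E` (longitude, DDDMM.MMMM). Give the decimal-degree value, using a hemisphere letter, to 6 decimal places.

78.526283° S, 82.790406° E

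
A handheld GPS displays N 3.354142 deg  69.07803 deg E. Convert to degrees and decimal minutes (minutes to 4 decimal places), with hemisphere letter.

3° 21.2485′ N, 69° 4.6818′ E

φ: minutes = (3.354142 − 3) × 60 = 21.248520
Lon: fractional part 0.078030 → 4.681800 minutes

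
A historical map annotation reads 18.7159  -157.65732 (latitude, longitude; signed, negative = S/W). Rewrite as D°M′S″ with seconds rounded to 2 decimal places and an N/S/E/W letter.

18°42′57.24″ N, 157°39′26.35″ W

Latitude: 0.715900° → 42.95400′; 0.95400 × 60 = 57.2400″
Longitude is negative → W; |value| = 157.657320
Longitude: 0.657320° → 39.43920′; 0.43920 × 60 = 26.3520″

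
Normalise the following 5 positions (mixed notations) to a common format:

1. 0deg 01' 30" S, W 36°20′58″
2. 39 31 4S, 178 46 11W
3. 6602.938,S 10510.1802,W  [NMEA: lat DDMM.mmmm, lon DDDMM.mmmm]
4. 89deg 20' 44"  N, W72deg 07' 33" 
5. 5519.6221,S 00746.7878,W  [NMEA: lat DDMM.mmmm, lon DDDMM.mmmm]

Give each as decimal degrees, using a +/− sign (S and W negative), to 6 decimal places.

1. -0.025000, -36.349444
2. -39.517778, -178.769722
3. -66.048967, -105.169670
4. 89.345556, -72.125833
5. -55.327035, -7.779797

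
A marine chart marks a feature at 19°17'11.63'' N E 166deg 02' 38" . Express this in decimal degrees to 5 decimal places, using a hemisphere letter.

φ: 19 + 17/60 + 11.63/3600 = 19.286564
Longitude: 2′ + 38″ = 2.63333′; 166 + 2.63333/60 = 166.043889

19.28656° N, 166.04389° E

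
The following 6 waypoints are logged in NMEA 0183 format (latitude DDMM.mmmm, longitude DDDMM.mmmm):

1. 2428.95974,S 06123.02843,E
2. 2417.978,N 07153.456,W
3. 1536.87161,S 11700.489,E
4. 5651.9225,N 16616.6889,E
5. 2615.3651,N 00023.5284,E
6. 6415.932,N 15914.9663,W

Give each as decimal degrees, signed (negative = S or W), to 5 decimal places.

1. -24.48266, 61.38381
2. 24.29963, -71.89093
3. -15.61453, 117.00815
4. 56.86538, 166.27815
5. 26.25609, 0.39214
6. 64.26553, -159.24944

Point 1:
  Latitude: split at 2 digits → 24° and 28.95974′; 24 + 28.95974/60 = 24.482662
  S ⇒ negate
  λ: degrees = first 3 digits = 61, minutes = 23.02843; 61 + 23.02843/60 = 61.383807
  E → positive
Point 2:
  φ: split at 2 digits → 24° and 17.978′; 24 + 17.978/60 = 24.299633
  N ⇒ keep positive
  Lon: split at 3 digits → 071° and 53.456′; 71 + 53.456/60 = 71.890933
  W → negative
Point 3:
  φ: degrees = first 2 digits = 15, minutes = 36.87161; 15 + 36.87161/60 = 15.614527
  hemisphere S, so the sign is −
  Longitude: split at 3 digits → 117° and 0.489′; 117 + 0.489/60 = 117.008150
  E → positive
Point 4:
  Latitude: split at 2 digits → 56° and 51.9225′; 56 + 51.9225/60 = 56.865375
  N ⇒ keep positive
  λ: degrees = first 3 digits = 166, minutes = 16.6889; 166 + 16.6889/60 = 166.278148
  E ⇒ keep positive
Point 5:
  φ: split at 2 digits → 26° and 15.3651′; 26 + 15.3651/60 = 26.256085
  N ⇒ keep positive
  Longitude: degrees = first 3 digits = 0, minutes = 23.5284; 0 + 23.5284/60 = 0.392140
  E ⇒ keep positive
Point 6:
  Latitude: degrees = first 2 digits = 64, minutes = 15.932; 64 + 15.932/60 = 64.265533
  N ⇒ keep positive
  λ: degrees = first 3 digits = 159, minutes = 14.9663; 159 + 14.9663/60 = 159.249438
  W → negative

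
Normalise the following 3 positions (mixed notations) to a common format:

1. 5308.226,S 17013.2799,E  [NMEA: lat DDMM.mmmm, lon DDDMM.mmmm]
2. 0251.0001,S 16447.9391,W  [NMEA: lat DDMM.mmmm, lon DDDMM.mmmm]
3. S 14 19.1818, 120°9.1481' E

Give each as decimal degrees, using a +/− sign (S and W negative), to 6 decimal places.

Point 1:
  Latitude: split at 2 digits → 53° and 8.226′; 53 + 8.226/60 = 53.1371000
  S ⇒ negate
  Lon: split at 3 digits → 170° and 13.2799′; 170 + 13.2799/60 = 170.2213317
  E → positive
Point 2:
  Lat: degrees = first 2 digits = 2, minutes = 51.0001; 2 + 51.0001/60 = 2.8500017
  S ⇒ negate
  Longitude: split at 3 digits → 164° and 47.9391′; 164 + 47.9391/60 = 164.7989850
  hemisphere W, so the sign is −
Point 3:
  Lat: 19.1818′ = 0.319697°; total 14.3196967
  S ⇒ negate
  λ: 120 + 9.1481/60 = 120.1524683
  E ⇒ keep positive

1. -53.137100, 170.221332
2. -2.850002, -164.798985
3. -14.319697, 120.152468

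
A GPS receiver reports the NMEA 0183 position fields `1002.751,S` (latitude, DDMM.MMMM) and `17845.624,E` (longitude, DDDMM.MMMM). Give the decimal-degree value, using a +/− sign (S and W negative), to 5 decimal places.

Latitude: degrees = first 2 digits = 10, minutes = 2.751; 10 + 2.751/60 = 10.045850
hemisphere S, so the sign is −
Lon: split at 3 digits → 178° and 45.624′; 178 + 45.624/60 = 178.760400
E → positive

-10.04585, 178.76040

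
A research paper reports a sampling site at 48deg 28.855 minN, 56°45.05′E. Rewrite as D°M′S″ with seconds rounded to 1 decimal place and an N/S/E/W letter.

48°28′51.3″ N, 56°45′3.0″ E

Latitude: 28.85500′ → 28′ and 0.85500 × 60 = 51.300″
Longitude: fractional minutes 0.05000 × 60 = 3.000″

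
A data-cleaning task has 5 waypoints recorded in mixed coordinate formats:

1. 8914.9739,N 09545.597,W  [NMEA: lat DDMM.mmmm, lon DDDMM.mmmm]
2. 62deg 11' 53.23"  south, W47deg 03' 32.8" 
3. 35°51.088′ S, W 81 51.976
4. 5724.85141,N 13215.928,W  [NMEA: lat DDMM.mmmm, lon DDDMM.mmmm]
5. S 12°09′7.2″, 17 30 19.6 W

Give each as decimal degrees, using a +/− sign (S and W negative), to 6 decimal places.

1. 89.249565, -95.759950
2. -62.198119, -47.059111
3. -35.851467, -81.866267
4. 57.414190, -132.265467
5. -12.152000, -17.505444

Point 1:
  Lat: degrees = first 2 digits = 89, minutes = 14.9739; 89 + 14.9739/60 = 89.2495650
  N → positive
  Lon: degrees = first 3 digits = 95, minutes = 45.597; 95 + 45.597/60 = 95.7599500
  W ⇒ negate
Point 2:
  Lat: 62 + 11/60 + 53.23/3600 = 62.1981194
  S ⇒ negate
  Longitude: 47 + 3/60 + 32.8/3600 = 47.0591111
  hemisphere W, so the sign is −
Point 3:
  Latitude: 51.088′ = 0.851467°; total 35.8514667
  S → negative
  Lon: 81 + 51.976/60 = 81.8662667
  hemisphere W, so the sign is −
Point 4:
  Lat: split at 2 digits → 57° and 24.85141′; 57 + 24.85141/60 = 57.4141902
  N ⇒ keep positive
  Lon: degrees = first 3 digits = 132, minutes = 15.928; 132 + 15.928/60 = 132.2654667
  W ⇒ negate
Point 5:
  Lat: 12° + 9/60 + 7.2/3600 = 12 + 0.150000 + 0.002000 = 12.1520000
  S → negative
  Longitude: 17 + 30/60 + 19.6/3600 = 17.5054444
  W ⇒ negate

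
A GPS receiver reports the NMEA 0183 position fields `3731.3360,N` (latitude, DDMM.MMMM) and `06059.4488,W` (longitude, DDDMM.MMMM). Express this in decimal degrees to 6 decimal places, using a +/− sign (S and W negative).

37.522267, -60.990813

Latitude: split at 2 digits → 37° and 31.336′; 37 + 31.336/60 = 37.5222667
N ⇒ keep positive
λ: degrees = first 3 digits = 60, minutes = 59.4488; 60 + 59.4488/60 = 60.9908133
hemisphere W, so the sign is −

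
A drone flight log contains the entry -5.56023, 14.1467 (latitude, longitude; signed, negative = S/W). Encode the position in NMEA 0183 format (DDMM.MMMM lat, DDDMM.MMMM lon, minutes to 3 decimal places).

0533.614,S / 01408.802,E

Latitude is negative → S; |value| = 5.560230
Lat: 5° + 0.560230 × 60 = 5° 33.61380′
Longitude: 14° + 0.146700 × 60 = 14° 8.80200′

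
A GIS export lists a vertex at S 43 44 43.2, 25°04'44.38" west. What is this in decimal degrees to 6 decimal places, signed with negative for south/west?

-43.745333, -25.078994

Latitude: 43 + 44/60 + 43.2/3600 = 43.7453333
S → negative
Longitude: 25 + 4/60 + 44.38/3600 = 25.0789944
W ⇒ negate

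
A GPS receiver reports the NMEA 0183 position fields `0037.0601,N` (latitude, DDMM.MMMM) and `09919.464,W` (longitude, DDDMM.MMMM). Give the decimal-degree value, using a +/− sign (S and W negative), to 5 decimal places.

0.61767, -99.32440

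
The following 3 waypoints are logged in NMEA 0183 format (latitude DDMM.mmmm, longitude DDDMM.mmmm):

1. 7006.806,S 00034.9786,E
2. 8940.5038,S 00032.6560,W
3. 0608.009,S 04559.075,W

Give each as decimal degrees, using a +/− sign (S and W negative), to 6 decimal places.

Point 1:
  Latitude: split at 2 digits → 70° and 6.806′; 70 + 6.806/60 = 70.1134333
  S → negative
  λ: degrees = first 3 digits = 0, minutes = 34.9786; 0 + 34.9786/60 = 0.5829767
  E ⇒ keep positive
Point 2:
  Latitude: degrees = first 2 digits = 89, minutes = 40.5038; 89 + 40.5038/60 = 89.6750633
  S ⇒ negate
  Lon: split at 3 digits → 000° and 32.656′; 0 + 32.656/60 = 0.5442667
  W → negative
Point 3:
  φ: degrees = first 2 digits = 6, minutes = 8.009; 6 + 8.009/60 = 6.1334833
  S ⇒ negate
  Lon: degrees = first 3 digits = 45, minutes = 59.075; 45 + 59.075/60 = 45.9845833
  W ⇒ negate

1. -70.113433, 0.582977
2. -89.675063, -0.544267
3. -6.133483, -45.984583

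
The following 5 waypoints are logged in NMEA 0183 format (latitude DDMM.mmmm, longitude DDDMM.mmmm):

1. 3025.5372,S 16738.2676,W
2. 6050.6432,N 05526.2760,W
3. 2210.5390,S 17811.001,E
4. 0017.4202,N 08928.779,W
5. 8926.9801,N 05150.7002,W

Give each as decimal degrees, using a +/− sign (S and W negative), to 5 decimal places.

1. -30.42562, -167.63779
2. 60.84405, -55.43793
3. -22.17565, 178.18335
4. 0.29034, -89.47965
5. 89.44967, -51.84500

Point 1:
  Latitude: degrees = first 2 digits = 30, minutes = 25.5372; 30 + 25.5372/60 = 30.425620
  S ⇒ negate
  λ: degrees = first 3 digits = 167, minutes = 38.2676; 167 + 38.2676/60 = 167.637793
  hemisphere W, so the sign is −
Point 2:
  Lat: split at 2 digits → 60° and 50.6432′; 60 + 50.6432/60 = 60.844053
  N ⇒ keep positive
  λ: split at 3 digits → 055° and 26.276′; 55 + 26.276/60 = 55.437933
  W → negative
Point 3:
  Latitude: split at 2 digits → 22° and 10.539′; 22 + 10.539/60 = 22.175650
  S → negative
  Longitude: degrees = first 3 digits = 178, minutes = 11.001; 178 + 11.001/60 = 178.183350
  E ⇒ keep positive
Point 4:
  φ: split at 2 digits → 00° and 17.4202′; 0 + 17.4202/60 = 0.290337
  N ⇒ keep positive
  Lon: degrees = first 3 digits = 89, minutes = 28.779; 89 + 28.779/60 = 89.479650
  hemisphere W, so the sign is −
Point 5:
  Latitude: split at 2 digits → 89° and 26.9801′; 89 + 26.9801/60 = 89.449668
  N → positive
  λ: split at 3 digits → 051° and 50.7002′; 51 + 50.7002/60 = 51.845003
  W ⇒ negate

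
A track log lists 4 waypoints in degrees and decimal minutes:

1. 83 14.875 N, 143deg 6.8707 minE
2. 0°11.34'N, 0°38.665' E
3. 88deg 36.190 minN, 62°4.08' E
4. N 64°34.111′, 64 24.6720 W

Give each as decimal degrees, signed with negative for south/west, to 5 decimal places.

Point 1:
  Latitude: 83 + 14.875/60 = 83.247917
  N ⇒ keep positive
  λ: 143 + 6.8707/60 = 143.114512
  E ⇒ keep positive
Point 2:
  Lat: 11.34′ = 0.189000°; total 0.189000
  N → positive
  Longitude: 38.665′ = 0.644417°; total 0.644417
  E ⇒ keep positive
Point 3:
  Latitude: 36.19′ = 0.603167°; total 88.603167
  N ⇒ keep positive
  λ: 62 + 4.08/60 = 62.068000
  E → positive
Point 4:
  φ: 64 + 34.111/60 = 64.568517
  N ⇒ keep positive
  Lon: 24.672′ = 0.411200°; total 64.411200
  W → negative

1. 83.24792, 143.11451
2. 0.18900, 0.64442
3. 88.60317, 62.06800
4. 64.56852, -64.41120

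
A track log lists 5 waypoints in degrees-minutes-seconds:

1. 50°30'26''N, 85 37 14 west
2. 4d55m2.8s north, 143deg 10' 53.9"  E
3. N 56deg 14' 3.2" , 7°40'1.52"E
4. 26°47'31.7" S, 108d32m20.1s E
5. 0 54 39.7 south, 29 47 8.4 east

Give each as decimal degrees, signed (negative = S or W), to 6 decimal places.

Point 1:
  Lat: 30′ + 26″ = 30.43333′; 50 + 30.43333/60 = 50.5072222
  N ⇒ keep positive
  Longitude: 85° + 37/60 + 14/3600 = 85 + 0.616667 + 0.003889 = 85.6205556
  hemisphere W, so the sign is −
Point 2:
  Lat: 55′ + 2.8″ = 55.04667′; 4 + 55.04667/60 = 4.9174444
  N → positive
  Lon: 143 + 10/60 + 53.9/3600 = 143.1816389
  E ⇒ keep positive
Point 3:
  φ: 14′ + 3.2″ = 14.05333′; 56 + 14.05333/60 = 56.2342222
  N ⇒ keep positive
  Lon: 40′ + 1.52″ = 40.02533′; 7 + 40.02533/60 = 7.6670889
  E ⇒ keep positive
Point 4:
  φ: 26 + 47/60 + 31.7/3600 = 26.7921389
  hemisphere S, so the sign is −
  Longitude: 108 + 32/60 + 20.1/3600 = 108.5389167
  E ⇒ keep positive
Point 5:
  φ: 0° + 54/60 + 39.7/3600 = 0 + 0.900000 + 0.011028 = 0.9110278
  S ⇒ negate
  Longitude: 47′ + 8.4″ = 47.14000′; 29 + 47.14000/60 = 29.7856667
  E ⇒ keep positive

1. 50.507222, -85.620556
2. 4.917444, 143.181639
3. 56.234222, 7.667089
4. -26.792139, 108.538917
5. -0.911028, 29.785667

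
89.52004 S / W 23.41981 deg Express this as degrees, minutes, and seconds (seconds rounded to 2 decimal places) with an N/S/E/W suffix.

89°31′12.14″ S, 23°25′11.32″ W

Lat: 0.520040 × 60 = 31.20240′ → 31′, remainder × 60 = 12.1440″
Longitude: 0.419810° → 25.18860′; 0.18860 × 60 = 11.3160″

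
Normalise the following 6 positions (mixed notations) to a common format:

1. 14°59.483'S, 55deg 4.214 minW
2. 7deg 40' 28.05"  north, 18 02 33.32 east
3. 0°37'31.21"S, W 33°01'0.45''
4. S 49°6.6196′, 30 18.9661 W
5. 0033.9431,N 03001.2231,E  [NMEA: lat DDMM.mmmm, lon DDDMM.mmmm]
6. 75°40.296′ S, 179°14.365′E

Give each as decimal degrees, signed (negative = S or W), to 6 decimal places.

Point 1:
  Lat: 59.483′ = 0.991383°; total 14.9913833
  S → negative
  Longitude: 4.214′ = 0.070233°; total 55.0702333
  W → negative
Point 2:
  Latitude: 40′ + 28.05″ = 40.46750′; 7 + 40.46750/60 = 7.6744583
  N ⇒ keep positive
  λ: 18 + 2/60 + 33.32/3600 = 18.0425889
  E ⇒ keep positive
Point 3:
  Lat: 37′ + 31.21″ = 37.52017′; 0 + 37.52017/60 = 0.6253361
  hemisphere S, so the sign is −
  λ: 1′ + 0.45″ = 1.00750′; 33 + 1.00750/60 = 33.0167917
  W ⇒ negate
Point 4:
  φ: 49 + 6.6196/60 = 49.1103267
  S ⇒ negate
  Lon: 30 + 18.9661/60 = 30.3161017
  hemisphere W, so the sign is −
Point 5:
  Lat: degrees = first 2 digits = 0, minutes = 33.9431; 0 + 33.9431/60 = 0.5657183
  N → positive
  Lon: split at 3 digits → 030° and 1.2231′; 30 + 1.2231/60 = 30.0203850
  E → positive
Point 6:
  Latitude: 75 + 40.296/60 = 75.6716000
  S ⇒ negate
  Lon: 179 + 14.365/60 = 179.2394167
  E ⇒ keep positive

1. -14.991383, -55.070233
2. 7.674458, 18.042589
3. -0.625336, -33.016792
4. -49.110327, -30.316102
5. 0.565718, 30.020385
6. -75.671600, 179.239417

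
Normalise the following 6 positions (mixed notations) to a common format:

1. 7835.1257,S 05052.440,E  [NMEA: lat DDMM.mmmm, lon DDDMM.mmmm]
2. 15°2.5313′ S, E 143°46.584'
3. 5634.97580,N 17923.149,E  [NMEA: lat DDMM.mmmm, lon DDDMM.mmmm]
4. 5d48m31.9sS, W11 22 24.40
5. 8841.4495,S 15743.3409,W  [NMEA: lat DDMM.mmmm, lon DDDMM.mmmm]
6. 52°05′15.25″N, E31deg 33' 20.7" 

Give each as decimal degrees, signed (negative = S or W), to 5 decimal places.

Point 1:
  Lat: degrees = first 2 digits = 78, minutes = 35.1257; 78 + 35.1257/60 = 78.585428
  S ⇒ negate
  Lon: degrees = first 3 digits = 50, minutes = 52.44; 50 + 52.44/60 = 50.874000
  E ⇒ keep positive
Point 2:
  Lat: 15 + 2.5313/60 = 15.042188
  hemisphere S, so the sign is −
  λ: 143 + 46.584/60 = 143.776400
  E ⇒ keep positive
Point 3:
  Latitude: degrees = first 2 digits = 56, minutes = 34.9758; 56 + 34.9758/60 = 56.582930
  N ⇒ keep positive
  Lon: split at 3 digits → 179° and 23.149′; 179 + 23.149/60 = 179.385817
  E → positive
Point 4:
  Latitude: 48′ + 31.9″ = 48.53167′; 5 + 48.53167/60 = 5.808861
  S → negative
  λ: 11 + 22/60 + 24.4/3600 = 11.373444
  hemisphere W, so the sign is −
Point 5:
  φ: split at 2 digits → 88° and 41.4495′; 88 + 41.4495/60 = 88.690825
  S → negative
  Longitude: degrees = first 3 digits = 157, minutes = 43.3409; 157 + 43.3409/60 = 157.722348
  hemisphere W, so the sign is −
Point 6:
  φ: 5′ + 15.25″ = 5.25417′; 52 + 5.25417/60 = 52.087569
  N → positive
  Longitude: 33′ + 20.7″ = 33.34500′; 31 + 33.34500/60 = 31.555750
  E → positive

1. -78.58543, 50.87400
2. -15.04219, 143.77640
3. 56.58293, 179.38582
4. -5.80886, -11.37344
5. -88.69083, -157.72235
6. 52.08757, 31.55575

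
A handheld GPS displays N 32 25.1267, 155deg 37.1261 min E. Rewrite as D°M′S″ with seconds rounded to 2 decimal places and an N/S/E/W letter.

φ: 25.12670′ → 25′ and 0.12670 × 60 = 7.6020″
Longitude: 37.12610′ → 37′ and 0.12610 × 60 = 7.5660″

32°25′7.60″ N, 155°37′7.57″ E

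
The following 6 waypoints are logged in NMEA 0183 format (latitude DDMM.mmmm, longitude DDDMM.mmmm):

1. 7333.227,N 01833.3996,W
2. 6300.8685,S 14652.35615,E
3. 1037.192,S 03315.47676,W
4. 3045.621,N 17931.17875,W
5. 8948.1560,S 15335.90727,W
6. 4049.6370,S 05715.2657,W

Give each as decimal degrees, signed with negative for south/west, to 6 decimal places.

1. 73.553783, -18.556660
2. -63.014475, 146.872603
3. -10.619867, -33.257946
4. 30.760350, -179.519646
5. -89.802600, -153.598455
6. -40.827283, -57.254428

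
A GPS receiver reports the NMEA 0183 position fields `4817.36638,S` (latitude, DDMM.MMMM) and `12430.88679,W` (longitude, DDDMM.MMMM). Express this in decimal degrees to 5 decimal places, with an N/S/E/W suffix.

48.28944° S, 124.51478° W

φ: split at 2 digits → 48° and 17.36638′; 48 + 17.36638/60 = 48.289440
Longitude: degrees = first 3 digits = 124, minutes = 30.88679; 124 + 30.88679/60 = 124.514780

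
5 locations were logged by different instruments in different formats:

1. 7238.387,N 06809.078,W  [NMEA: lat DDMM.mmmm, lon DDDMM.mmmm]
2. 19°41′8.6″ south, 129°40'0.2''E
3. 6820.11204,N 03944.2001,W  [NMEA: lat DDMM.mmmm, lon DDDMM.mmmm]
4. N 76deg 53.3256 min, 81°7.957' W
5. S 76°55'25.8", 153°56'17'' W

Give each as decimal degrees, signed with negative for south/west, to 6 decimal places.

Point 1:
  Latitude: degrees = first 2 digits = 72, minutes = 38.387; 72 + 38.387/60 = 72.6397833
  N ⇒ keep positive
  Lon: degrees = first 3 digits = 68, minutes = 9.078; 68 + 9.078/60 = 68.1513000
  hemisphere W, so the sign is −
Point 2:
  Lat: 19° + 41/60 + 8.6/3600 = 19 + 0.683333 + 0.002389 = 19.6857222
  S → negative
  Longitude: 40′ + 0.2″ = 40.00333′; 129 + 40.00333/60 = 129.6667222
  E → positive
Point 3:
  Latitude: split at 2 digits → 68° and 20.11204′; 68 + 20.11204/60 = 68.3352007
  N → positive
  Lon: split at 3 digits → 039° and 44.2001′; 39 + 44.2001/60 = 39.7366683
  W → negative
Point 4:
  Lat: 76 + 53.3256/60 = 76.8887600
  N → positive
  λ: 81 + 7.957/60 = 81.1326167
  W ⇒ negate
Point 5:
  Latitude: 55′ + 25.8″ = 55.43000′; 76 + 55.43000/60 = 76.9238333
  S → negative
  λ: 153 + 56/60 + 17/3600 = 153.9380556
  hemisphere W, so the sign is −

1. 72.639783, -68.151300
2. -19.685722, 129.666722
3. 68.335201, -39.736668
4. 76.888760, -81.132617
5. -76.923833, -153.938056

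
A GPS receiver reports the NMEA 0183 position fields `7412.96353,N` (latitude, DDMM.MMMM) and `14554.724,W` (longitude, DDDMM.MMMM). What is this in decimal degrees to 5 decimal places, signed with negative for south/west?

74.21606, -145.91207

φ: degrees = first 2 digits = 74, minutes = 12.96353; 74 + 12.96353/60 = 74.216059
N → positive
λ: split at 3 digits → 145° and 54.724′; 145 + 54.724/60 = 145.912067
W ⇒ negate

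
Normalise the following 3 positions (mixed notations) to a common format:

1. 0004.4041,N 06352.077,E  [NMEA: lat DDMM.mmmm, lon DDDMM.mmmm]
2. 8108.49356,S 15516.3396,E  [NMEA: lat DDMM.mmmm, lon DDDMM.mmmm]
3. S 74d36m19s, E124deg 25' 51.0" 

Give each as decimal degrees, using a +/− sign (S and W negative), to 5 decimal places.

1. 0.07340, 63.86795
2. -81.14156, 155.27233
3. -74.60528, 124.43083

Point 1:
  φ: split at 2 digits → 00° and 4.4041′; 0 + 4.4041/60 = 0.073402
  N ⇒ keep positive
  Lon: degrees = first 3 digits = 63, minutes = 52.077; 63 + 52.077/60 = 63.867950
  E → positive
Point 2:
  Lat: split at 2 digits → 81° and 8.49356′; 81 + 8.49356/60 = 81.141559
  S → negative
  λ: degrees = first 3 digits = 155, minutes = 16.3396; 155 + 16.3396/60 = 155.272327
  E ⇒ keep positive
Point 3:
  Lat: 36′ + 19″ = 36.31667′; 74 + 36.31667/60 = 74.605278
  S ⇒ negate
  Longitude: 124 + 25/60 + 51/3600 = 124.430833
  E ⇒ keep positive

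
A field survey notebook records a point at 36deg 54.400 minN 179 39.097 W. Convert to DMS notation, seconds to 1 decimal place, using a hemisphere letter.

36°54′24.0″ N, 179°39′5.8″ W

Lat: fractional minutes 0.40000 × 60 = 24.000″
λ: fractional minutes 0.09700 × 60 = 5.820″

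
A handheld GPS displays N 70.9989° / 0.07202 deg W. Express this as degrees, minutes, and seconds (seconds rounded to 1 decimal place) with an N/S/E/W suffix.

70°59′56.0″ N, 0°04′19.3″ W

φ: 0.998900 × 60 = 59.93400′ → 59′, remainder × 60 = 56.040″
Lon: whole degrees 0; 4.32120′ → 4′ and 19.272″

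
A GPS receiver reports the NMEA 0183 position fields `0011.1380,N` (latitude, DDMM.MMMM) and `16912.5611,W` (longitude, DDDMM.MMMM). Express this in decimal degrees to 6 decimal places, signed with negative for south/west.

0.185633, -169.209352

Latitude: degrees = first 2 digits = 0, minutes = 11.138; 0 + 11.138/60 = 0.1856333
N → positive
λ: degrees = first 3 digits = 169, minutes = 12.5611; 169 + 12.5611/60 = 169.2093517
hemisphere W, so the sign is −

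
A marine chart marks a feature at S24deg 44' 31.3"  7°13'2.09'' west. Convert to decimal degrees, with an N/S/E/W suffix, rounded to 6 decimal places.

Latitude: 24 + 44/60 + 31.3/3600 = 24.7420278
λ: 7° + 13/60 + 2.09/3600 = 7 + 0.216667 + 0.000581 = 7.2172472

24.742028° S, 7.217247° W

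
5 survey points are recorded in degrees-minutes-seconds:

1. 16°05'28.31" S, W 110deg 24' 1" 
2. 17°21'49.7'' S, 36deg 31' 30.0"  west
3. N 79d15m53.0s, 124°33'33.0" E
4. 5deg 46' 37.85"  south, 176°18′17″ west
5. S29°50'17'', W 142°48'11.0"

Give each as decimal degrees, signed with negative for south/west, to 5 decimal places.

1. -16.09120, -110.40028
2. -17.36381, -36.52500
3. 79.26472, 124.55917
4. -5.77718, -176.30472
5. -29.83806, -142.80306

Point 1:
  Lat: 5′ + 28.31″ = 5.47183′; 16 + 5.47183/60 = 16.091197
  S ⇒ negate
  Lon: 24′ + 1″ = 24.01667′; 110 + 24.01667/60 = 110.400278
  hemisphere W, so the sign is −
Point 2:
  Latitude: 21′ + 49.7″ = 21.82833′; 17 + 21.82833/60 = 17.363806
  S ⇒ negate
  Lon: 31′ + 30″ = 31.50000′; 36 + 31.50000/60 = 36.525000
  W → negative
Point 3:
  φ: 15′ + 53″ = 15.88333′; 79 + 15.88333/60 = 79.264722
  N ⇒ keep positive
  Longitude: 124° + 33/60 + 33/3600 = 124 + 0.550000 + 0.009167 = 124.559167
  E ⇒ keep positive
Point 4:
  Latitude: 5 + 46/60 + 37.85/3600 = 5.777181
  hemisphere S, so the sign is −
  Longitude: 176° + 18/60 + 17/3600 = 176 + 0.300000 + 0.004722 = 176.304722
  W → negative
Point 5:
  φ: 29 + 50/60 + 17/3600 = 29.838056
  S ⇒ negate
  λ: 48′ + 11″ = 48.18333′; 142 + 48.18333/60 = 142.803056
  hemisphere W, so the sign is −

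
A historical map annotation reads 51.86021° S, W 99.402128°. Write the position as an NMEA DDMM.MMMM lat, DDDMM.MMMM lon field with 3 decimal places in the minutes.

Latitude: 51° + 0.860210 × 60 = 51° 51.61260′
Longitude: fractional part 0.402128 → 24.12768 minutes

5151.613,S / 09924.128,W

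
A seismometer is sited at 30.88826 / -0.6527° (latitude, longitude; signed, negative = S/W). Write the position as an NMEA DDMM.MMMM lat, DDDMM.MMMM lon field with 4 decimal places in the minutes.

φ: 30° + 0.888260 × 60 = 30° 53.295600′
Longitude is negative → W; |value| = 0.652700
Lon: minutes = (0.652700 − 0) × 60 = 39.162000

3053.2956,N / 00039.1620,W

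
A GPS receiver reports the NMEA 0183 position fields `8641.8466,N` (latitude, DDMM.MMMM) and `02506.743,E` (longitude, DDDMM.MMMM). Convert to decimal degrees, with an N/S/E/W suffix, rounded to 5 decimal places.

86.69744° N, 25.11238° E

Lat: degrees = first 2 digits = 86, minutes = 41.8466; 86 + 41.8466/60 = 86.697443
λ: split at 3 digits → 025° and 6.743′; 25 + 6.743/60 = 25.112383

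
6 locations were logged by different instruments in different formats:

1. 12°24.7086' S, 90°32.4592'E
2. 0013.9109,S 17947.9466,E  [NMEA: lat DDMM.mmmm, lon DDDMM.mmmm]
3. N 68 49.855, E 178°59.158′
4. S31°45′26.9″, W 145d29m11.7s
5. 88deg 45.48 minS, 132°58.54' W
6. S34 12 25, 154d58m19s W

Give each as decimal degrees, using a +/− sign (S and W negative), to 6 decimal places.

1. -12.411810, 90.540987
2. -0.231848, 179.799110
3. 68.830917, 178.985967
4. -31.757472, -145.486583
5. -88.758000, -132.975667
6. -34.206944, -154.971944

Point 1:
  φ: 24.7086′ = 0.411810°; total 12.4118100
  S → negative
  λ: 32.4592′ = 0.540987°; total 90.5409867
  E → positive
Point 2:
  Latitude: degrees = first 2 digits = 0, minutes = 13.9109; 0 + 13.9109/60 = 0.2318483
  S → negative
  Lon: split at 3 digits → 179° and 47.9466′; 179 + 47.9466/60 = 179.7991100
  E → positive
Point 3:
  Latitude: 68 + 49.855/60 = 68.8309167
  N ⇒ keep positive
  Longitude: 178 + 59.158/60 = 178.9859667
  E → positive
Point 4:
  Lat: 31 + 45/60 + 26.9/3600 = 31.7574722
  S → negative
  Longitude: 145 + 29/60 + 11.7/3600 = 145.4865833
  W ⇒ negate
Point 5:
  φ: 88 + 45.48/60 = 88.7580000
  hemisphere S, so the sign is −
  λ: 58.54′ = 0.975667°; total 132.9756667
  hemisphere W, so the sign is −
Point 6:
  Lat: 34° + 12/60 + 25/3600 = 34 + 0.200000 + 0.006944 = 34.2069444
  S ⇒ negate
  λ: 154 + 58/60 + 19/3600 = 154.9719444
  hemisphere W, so the sign is −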